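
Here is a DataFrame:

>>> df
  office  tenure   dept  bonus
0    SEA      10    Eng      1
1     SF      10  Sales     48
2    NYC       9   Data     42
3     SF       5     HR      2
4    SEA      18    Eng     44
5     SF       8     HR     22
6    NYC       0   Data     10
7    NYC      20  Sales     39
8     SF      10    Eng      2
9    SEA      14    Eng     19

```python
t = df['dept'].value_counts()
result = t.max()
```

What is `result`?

4

value_counts of dept:
dept
Eng      4
Sales    2
Data     2
HR       2
Name: count, dtype: int64
Finally, max of the resulting series = 4.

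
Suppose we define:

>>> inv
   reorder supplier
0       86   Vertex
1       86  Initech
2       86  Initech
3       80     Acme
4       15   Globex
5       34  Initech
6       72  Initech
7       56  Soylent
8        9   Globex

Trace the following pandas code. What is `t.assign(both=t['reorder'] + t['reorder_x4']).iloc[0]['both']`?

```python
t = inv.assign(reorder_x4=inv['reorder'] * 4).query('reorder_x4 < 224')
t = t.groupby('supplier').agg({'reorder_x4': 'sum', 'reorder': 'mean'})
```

add column reorder_x4 = inv['reorder'] * 4:
   reorder supplier  reorder_x4
0       86   Vertex         344
1       86  Initech         344
2       86  Initech         344
3       80     Acme         320
4       15   Globex          60
5       34  Initech         136
6       72  Initech         288
7       56  Soylent         224
8        9   Globex          36
filter rows where reorder_x4 < 224:
   reorder supplier  reorder_x4
4       15   Globex          60
5       34  Initech         136
8        9   Globex          36
group by supplier: sum(reorder_x4), mean(reorder):
          reorder_x4  reorder
supplier                     
Globex            96     12.0
Initech          136     34.0
add column both = t['reorder'] + t['reorder_x4']:
          reorder_x4  reorder   both
supplier                            
Globex            96     12.0  108.0
Initech          136     34.0  170.0

108.0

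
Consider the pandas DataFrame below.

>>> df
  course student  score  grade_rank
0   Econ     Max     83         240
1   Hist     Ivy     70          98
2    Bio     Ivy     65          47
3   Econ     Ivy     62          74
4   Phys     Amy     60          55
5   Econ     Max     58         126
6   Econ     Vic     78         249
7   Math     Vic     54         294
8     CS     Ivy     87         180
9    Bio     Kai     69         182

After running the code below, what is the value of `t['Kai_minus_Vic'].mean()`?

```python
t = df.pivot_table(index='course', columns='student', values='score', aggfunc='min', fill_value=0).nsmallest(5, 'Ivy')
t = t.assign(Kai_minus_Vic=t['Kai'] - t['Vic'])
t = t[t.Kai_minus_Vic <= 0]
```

pivot: rows=course, cols=student, min(score):
student  Amy  Ivy  Kai  Max  Vic
course                          
Bio        0   65   69    0    0
CS         0   87    0    0    0
Econ       0   62    0   58   78
Hist       0   70    0    0    0
Math       0    0    0    0   54
Phys      60    0    0    0    0
take 5 rows with smallest Ivy:
student  Amy  Ivy  Kai  Max  Vic
course                          
Math       0    0    0    0   54
Phys      60    0    0    0    0
Econ       0   62    0   58   78
Bio        0   65   69    0    0
Hist       0   70    0    0    0
add column Kai_minus_Vic = t['Kai'] - t['Vic']:
student  Amy  Ivy  Kai  Max  Vic  Kai_minus_Vic
course                                         
Math       0    0    0    0   54            -54
Phys      60    0    0    0    0              0
Econ       0   62    0   58   78            -78
Bio        0   65   69    0    0             69
Hist       0   70    0    0    0              0
filter rows where Kai_minus_Vic <= 0:
student  Amy  Ivy  Kai  Max  Vic  Kai_minus_Vic
course                                         
Math       0    0    0    0   54            -54
Phys      60    0    0    0    0              0
Econ       0   62    0   58   78            -78
Hist       0   70    0    0    0              0

-33.0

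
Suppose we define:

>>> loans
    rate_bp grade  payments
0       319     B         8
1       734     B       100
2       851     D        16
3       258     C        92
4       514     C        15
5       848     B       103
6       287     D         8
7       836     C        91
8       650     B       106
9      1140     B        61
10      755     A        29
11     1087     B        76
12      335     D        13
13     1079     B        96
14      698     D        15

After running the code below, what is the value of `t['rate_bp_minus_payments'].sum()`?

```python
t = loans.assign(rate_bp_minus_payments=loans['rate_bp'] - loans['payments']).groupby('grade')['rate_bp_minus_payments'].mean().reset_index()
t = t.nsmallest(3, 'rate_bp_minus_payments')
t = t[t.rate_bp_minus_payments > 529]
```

1255.75

add column rate_bp_minus_payments = loans['rate_bp'] - loans['payments']:
    rate_bp grade  payments  rate_bp_minus_payments
0       319     B         8                     311
1       734     B       100                     634
2       851     D        16                     835
3       258     C        92                     166
4       514     C        15                     499
5       848     B       103                     745
6       287     D         8                     279
7       836     C        91                     745
8       650     B       106                     544
9      1140     B        61                    1079
10      755     A        29                     726
11     1087     B        76                    1011
12      335     D        13                     322
13     1079     B        96                     983
14      698     D        15                     683
group by grade, mean of rate_bp_minus_payments:
grade
A    726.000000
B    758.142857
C    470.000000
D    529.750000
Name: rate_bp_minus_payments, dtype: float64
reset_index():
  grade  rate_bp_minus_payments
0     A              726.000000
1     B              758.142857
2     C              470.000000
3     D              529.750000
take 3 rows with smallest rate_bp_minus_payments:
  grade  rate_bp_minus_payments
2     C                  470.00
3     D                  529.75
0     A                  726.00
filter rows where rate_bp_minus_payments > 529:
  grade  rate_bp_minus_payments
3     D                  529.75
0     A                  726.00
Hence 1255.75.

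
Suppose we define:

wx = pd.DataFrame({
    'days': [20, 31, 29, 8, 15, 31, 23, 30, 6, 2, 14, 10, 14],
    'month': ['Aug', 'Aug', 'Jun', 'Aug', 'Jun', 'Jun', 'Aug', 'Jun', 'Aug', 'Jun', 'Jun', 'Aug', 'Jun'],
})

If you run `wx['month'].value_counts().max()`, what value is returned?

value_counts of month:
month
Jun    7
Aug    6
Name: count, dtype: int64
Reading off the max of the resulting series, we get 7.

7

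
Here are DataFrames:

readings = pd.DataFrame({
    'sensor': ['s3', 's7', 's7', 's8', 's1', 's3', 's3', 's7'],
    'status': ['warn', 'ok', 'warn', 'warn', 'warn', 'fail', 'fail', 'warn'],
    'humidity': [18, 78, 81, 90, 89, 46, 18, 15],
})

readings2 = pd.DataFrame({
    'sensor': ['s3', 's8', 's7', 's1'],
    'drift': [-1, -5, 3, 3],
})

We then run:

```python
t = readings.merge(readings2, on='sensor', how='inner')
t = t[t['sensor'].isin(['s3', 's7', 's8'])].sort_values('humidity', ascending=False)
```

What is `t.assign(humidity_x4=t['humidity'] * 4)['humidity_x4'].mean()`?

merge on 'sensor' (how='inner') → 8 rows:
  sensor status  humidity  drift
0     s3   warn        18     -1
1     s7     ok        78      3
2     s7   warn        81      3
3     s8   warn        90     -5
4     s1   warn        89      3
5     s3   fail        46     -1
6     s3   fail        18     -1
7     s7   warn        15      3
filter rows where sensor in ['s3', 's7', 's8']:
  sensor status  humidity  drift
0     s3   warn        18     -1
1     s7     ok        78      3
2     s7   warn        81      3
3     s8   warn        90     -5
5     s3   fail        46     -1
6     s3   fail        18     -1
7     s7   warn        15      3
sort by humidity descending:
  sensor status  humidity  drift
3     s8   warn        90     -5
2     s7   warn        81      3
1     s7     ok        78      3
5     s3   fail        46     -1
0     s3   warn        18     -1
6     s3   fail        18     -1
7     s7   warn        15      3
add column humidity_x4 = t['humidity'] * 4:
  sensor status  humidity  drift  humidity_x4
3     s8   warn        90     -5          360
2     s7   warn        81      3          324
1     s7     ok        78      3          312
5     s3   fail        46     -1          184
0     s3   warn        18     -1           72
6     s3   fail        18     -1           72
7     s7   warn        15      3           60
The mean of column 'humidity_x4' is 197.714285714.

197.714285714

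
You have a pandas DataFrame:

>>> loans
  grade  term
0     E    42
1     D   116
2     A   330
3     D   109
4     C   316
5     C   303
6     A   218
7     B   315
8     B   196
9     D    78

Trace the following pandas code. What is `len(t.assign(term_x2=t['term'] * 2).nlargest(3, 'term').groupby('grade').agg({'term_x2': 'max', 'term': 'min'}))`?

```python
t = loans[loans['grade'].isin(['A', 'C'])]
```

2

filter rows where grade in ['A', 'C']:
  grade  term
2     A   330
4     C   316
5     C   303
6     A   218
add column term_x2 = t['term'] * 2:
  grade  term  term_x2
2     A   330      660
4     C   316      632
5     C   303      606
6     A   218      436
take 3 rows with largest term:
  grade  term  term_x2
2     A   330      660
4     C   316      632
5     C   303      606
group by grade: max(term_x2), min(term):
       term_x2  term
grade               
A          660   330
C          632   303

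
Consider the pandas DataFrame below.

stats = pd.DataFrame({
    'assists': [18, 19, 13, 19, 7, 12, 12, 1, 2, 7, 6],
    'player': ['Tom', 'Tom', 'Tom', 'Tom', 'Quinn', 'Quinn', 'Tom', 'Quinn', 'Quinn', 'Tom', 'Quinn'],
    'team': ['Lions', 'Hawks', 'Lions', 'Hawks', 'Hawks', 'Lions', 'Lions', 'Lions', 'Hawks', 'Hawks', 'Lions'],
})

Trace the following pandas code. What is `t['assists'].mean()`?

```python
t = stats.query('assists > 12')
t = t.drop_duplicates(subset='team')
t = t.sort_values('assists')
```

filter rows where assists > 12:
   assists player   team
0       18    Tom  Lions
1       19    Tom  Hawks
2       13    Tom  Lions
3       19    Tom  Hawks
drop duplicate team (keep=first):
   assists player   team
0       18    Tom  Lions
1       19    Tom  Hawks
sort by assists:
   assists player   team
0       18    Tom  Lions
1       19    Tom  Hawks

18.5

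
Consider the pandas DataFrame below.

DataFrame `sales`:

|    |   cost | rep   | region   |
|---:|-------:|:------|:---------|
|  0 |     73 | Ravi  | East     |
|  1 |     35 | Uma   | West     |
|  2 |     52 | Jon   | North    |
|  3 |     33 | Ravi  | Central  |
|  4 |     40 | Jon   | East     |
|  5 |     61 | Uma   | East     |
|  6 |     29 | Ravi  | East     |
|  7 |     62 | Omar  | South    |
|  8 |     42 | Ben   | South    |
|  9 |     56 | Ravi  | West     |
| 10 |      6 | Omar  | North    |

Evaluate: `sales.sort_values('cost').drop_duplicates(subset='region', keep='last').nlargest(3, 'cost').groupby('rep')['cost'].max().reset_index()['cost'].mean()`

67.5

sort by cost:
    cost   rep   region
10     6  Omar    North
6     29  Ravi     East
3     33  Ravi  Central
1     35   Uma     West
4     40   Jon     East
8     42   Ben    South
2     52   Jon    North
9     56  Ravi     West
5     61   Uma     East
7     62  Omar    South
0     73  Ravi     East
drop duplicate region (keep=last):
   cost   rep   region
3    33  Ravi  Central
2    52   Jon    North
9    56  Ravi     West
7    62  Omar    South
0    73  Ravi     East
take 3 rows with largest cost:
   cost   rep region
0    73  Ravi   East
7    62  Omar  South
9    56  Ravi   West
group by rep, max of cost:
rep
Omar    62
Ravi    73
Name: cost, dtype: int64
reset_index():
    rep  cost
0  Omar    62
1  Ravi    73
The mean of column 'cost' is 67.5.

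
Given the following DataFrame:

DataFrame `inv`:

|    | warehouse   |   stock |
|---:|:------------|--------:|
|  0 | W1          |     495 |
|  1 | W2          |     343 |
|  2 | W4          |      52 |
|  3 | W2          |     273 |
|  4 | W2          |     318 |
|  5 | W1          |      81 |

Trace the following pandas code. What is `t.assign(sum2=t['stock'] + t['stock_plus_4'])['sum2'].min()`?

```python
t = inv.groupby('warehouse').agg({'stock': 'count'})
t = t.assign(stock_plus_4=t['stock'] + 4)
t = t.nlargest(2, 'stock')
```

8

group by warehouse, count of stock:
           stock
warehouse       
W1             2
W2             3
W4             1
add column stock_plus_4 = t['stock'] + 4:
           stock  stock_plus_4
warehouse                     
W1             2             6
W2             3             7
W4             1             5
take 2 rows with largest stock:
           stock  stock_plus_4
warehouse                     
W2             3             7
W1             2             6
add column sum2 = t['stock'] + t['stock_plus_4']:
           stock  stock_plus_4  sum2
warehouse                           
W2             3             7    10
W1             2             6     8
min of column 'sum2' → 8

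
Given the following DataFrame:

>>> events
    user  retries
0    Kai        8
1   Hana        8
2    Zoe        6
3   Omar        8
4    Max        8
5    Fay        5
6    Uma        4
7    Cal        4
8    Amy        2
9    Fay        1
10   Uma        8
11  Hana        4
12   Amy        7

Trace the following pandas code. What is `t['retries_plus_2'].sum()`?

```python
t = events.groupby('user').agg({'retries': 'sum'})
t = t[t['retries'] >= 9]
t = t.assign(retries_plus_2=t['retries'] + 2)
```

group by user, sum of retries:
      retries
user         
Amy         9
Cal         4
Fay         6
Hana       12
Kai         8
Max         8
Omar        8
Uma        12
Zoe         6
filter rows where retries >= 9:
      retries
user         
Amy         9
Hana       12
Uma        12
add column retries_plus_2 = t['retries'] + 2:
      retries  retries_plus_2
user                         
Amy         9              11
Hana       12              14
Uma        12              14

39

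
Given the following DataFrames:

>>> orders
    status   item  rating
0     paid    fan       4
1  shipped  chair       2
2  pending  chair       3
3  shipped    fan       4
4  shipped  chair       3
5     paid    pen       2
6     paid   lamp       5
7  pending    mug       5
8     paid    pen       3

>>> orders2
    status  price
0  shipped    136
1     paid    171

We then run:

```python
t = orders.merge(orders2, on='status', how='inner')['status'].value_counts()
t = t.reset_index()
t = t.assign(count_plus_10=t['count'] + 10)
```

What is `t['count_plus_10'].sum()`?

merge on 'status' (how='inner') → 7 rows:
    status   item  rating  price
0     paid    fan       4    171
1  shipped  chair       2    136
2  shipped    fan       4    136
3  shipped  chair       3    136
4     paid    pen       2    171
5     paid   lamp       5    171
6     paid    pen       3    171
value_counts of status:
status
paid       4
shipped    3
Name: count, dtype: int64
reset_index():
    status  count
0     paid      4
1  shipped      3
add column count_plus_10 = t['count'] + 10:
    status  count  count_plus_10
0     paid      4             14
1  shipped      3             13
The sum of column 'count_plus_10' is 27.

27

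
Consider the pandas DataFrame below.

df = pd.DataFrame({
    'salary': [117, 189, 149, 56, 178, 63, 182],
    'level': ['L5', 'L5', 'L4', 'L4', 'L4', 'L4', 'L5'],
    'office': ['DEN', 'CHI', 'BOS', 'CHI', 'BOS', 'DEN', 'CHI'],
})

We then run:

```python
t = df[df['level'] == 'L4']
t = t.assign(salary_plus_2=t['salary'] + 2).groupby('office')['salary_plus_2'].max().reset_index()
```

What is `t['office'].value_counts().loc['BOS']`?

1

filter rows where level == 'L4':
   salary level office
2     149    L4    BOS
3      56    L4    CHI
4     178    L4    BOS
5      63    L4    DEN
add column salary_plus_2 = t['salary'] + 2:
   salary level office  salary_plus_2
2     149    L4    BOS            151
3      56    L4    CHI             58
4     178    L4    BOS            180
5      63    L4    DEN             65
group by office, max of salary_plus_2:
office
BOS    180
CHI     58
DEN     65
Name: salary_plus_2, dtype: int64
reset_index():
  office  salary_plus_2
0    BOS            180
1    CHI             58
2    DEN             65
value_counts of office:
office
BOS    1
CHI    1
DEN    1
Name: count, dtype: int64
Then the value at index 'BOS': 1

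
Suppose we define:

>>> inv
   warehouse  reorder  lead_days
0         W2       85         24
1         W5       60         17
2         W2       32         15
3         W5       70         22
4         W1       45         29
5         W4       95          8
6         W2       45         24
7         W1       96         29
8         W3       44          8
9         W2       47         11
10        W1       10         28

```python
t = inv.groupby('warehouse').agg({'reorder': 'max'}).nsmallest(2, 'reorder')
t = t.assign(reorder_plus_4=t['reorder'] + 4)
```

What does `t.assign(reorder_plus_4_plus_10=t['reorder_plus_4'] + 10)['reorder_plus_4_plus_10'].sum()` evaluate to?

group by warehouse, max of reorder:
           reorder
warehouse         
W1              96
W2              85
W3              44
W4              95
W5              70
take 2 rows with smallest reorder:
           reorder
warehouse         
W3              44
W5              70
add column reorder_plus_4 = t['reorder'] + 4:
           reorder  reorder_plus_4
warehouse                         
W3              44              48
W5              70              74
add column reorder_plus_4_plus_10 = t['reorder_plus_4'] + 10:
           reorder  reorder_plus_4  reorder_plus_4_plus_10
warehouse                                                 
W3              44              48                      58
W5              70              74                      84
The sum of column 'reorder_plus_4_plus_10' is 142.

142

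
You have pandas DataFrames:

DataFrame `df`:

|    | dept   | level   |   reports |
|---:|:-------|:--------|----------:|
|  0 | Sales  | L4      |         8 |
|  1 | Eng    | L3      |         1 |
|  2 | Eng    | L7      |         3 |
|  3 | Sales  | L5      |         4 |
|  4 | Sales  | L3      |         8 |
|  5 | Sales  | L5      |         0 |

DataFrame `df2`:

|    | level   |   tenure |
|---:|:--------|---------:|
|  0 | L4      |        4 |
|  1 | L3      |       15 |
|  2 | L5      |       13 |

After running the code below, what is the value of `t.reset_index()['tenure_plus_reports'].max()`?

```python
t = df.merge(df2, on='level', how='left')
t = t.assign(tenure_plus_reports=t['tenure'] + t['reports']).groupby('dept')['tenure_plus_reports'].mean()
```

merge on 'level' (how='left') → 6 rows:
    dept level  reports  tenure
0  Sales    L4        8     4.0
1    Eng    L3        1    15.0
2    Eng    L7        3     NaN
3  Sales    L5        4    13.0
4  Sales    L3        8    15.0
5  Sales    L5        0    13.0
add column tenure_plus_reports = t['tenure'] + t['reports']:
    dept level  reports  tenure  tenure_plus_reports
0  Sales    L4        8     4.0                 12.0
1    Eng    L3        1    15.0                 16.0
2    Eng    L7        3     NaN                  NaN
3  Sales    L5        4    13.0                 17.0
4  Sales    L3        8    15.0                 23.0
5  Sales    L5        0    13.0                 13.0
group by dept, mean of tenure_plus_reports:
dept
Eng      16.00
Sales    16.25
Name: tenure_plus_reports, dtype: float64
reset_index():
    dept  tenure_plus_reports
0    Eng                16.00
1  Sales                16.25
max of column 'tenure_plus_reports' → 16.25

16.25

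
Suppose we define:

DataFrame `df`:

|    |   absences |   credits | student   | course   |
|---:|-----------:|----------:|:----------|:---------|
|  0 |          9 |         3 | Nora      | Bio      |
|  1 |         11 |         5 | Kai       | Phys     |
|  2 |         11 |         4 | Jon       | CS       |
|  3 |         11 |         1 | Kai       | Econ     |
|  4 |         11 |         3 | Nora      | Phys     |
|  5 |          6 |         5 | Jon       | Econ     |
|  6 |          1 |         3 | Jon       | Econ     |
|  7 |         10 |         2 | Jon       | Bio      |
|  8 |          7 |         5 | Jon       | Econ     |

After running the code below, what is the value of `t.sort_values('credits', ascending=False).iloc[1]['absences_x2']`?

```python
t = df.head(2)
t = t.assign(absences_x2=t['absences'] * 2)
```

18

take first 2 rows:
   absences  credits student course
0         9        3    Nora    Bio
1        11        5     Kai   Phys
add column absences_x2 = t['absences'] * 2:
   absences  credits student course  absences_x2
0         9        3    Nora    Bio           18
1        11        5     Kai   Phys           22
sort by credits descending:
   absences  credits student course  absences_x2
1        11        5     Kai   Phys           22
0         9        3    Nora    Bio           18
Reading off the value at position 1, column 'absences_x2', we get 18.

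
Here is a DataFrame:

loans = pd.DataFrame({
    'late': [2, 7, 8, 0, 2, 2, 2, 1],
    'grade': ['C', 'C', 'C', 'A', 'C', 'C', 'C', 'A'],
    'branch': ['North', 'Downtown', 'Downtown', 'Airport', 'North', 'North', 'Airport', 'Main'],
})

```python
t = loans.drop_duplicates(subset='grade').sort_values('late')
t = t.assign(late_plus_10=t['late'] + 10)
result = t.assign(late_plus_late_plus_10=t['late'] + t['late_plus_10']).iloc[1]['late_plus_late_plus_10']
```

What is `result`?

14

drop duplicate grade (keep=first):
   late grade   branch
0     2     C    North
3     0     A  Airport
sort by late:
   late grade   branch
3     0     A  Airport
0     2     C    North
add column late_plus_10 = t['late'] + 10:
   late grade   branch  late_plus_10
3     0     A  Airport            10
0     2     C    North            12
add column late_plus_late_plus_10 = t['late'] + t['late_plus_10']:
   late grade   branch  late_plus_10  late_plus_late_plus_10
3     0     A  Airport            10                      10
0     2     C    North            12                      14
Finally, value at position 1, column 'late_plus_late_plus_10' = 14.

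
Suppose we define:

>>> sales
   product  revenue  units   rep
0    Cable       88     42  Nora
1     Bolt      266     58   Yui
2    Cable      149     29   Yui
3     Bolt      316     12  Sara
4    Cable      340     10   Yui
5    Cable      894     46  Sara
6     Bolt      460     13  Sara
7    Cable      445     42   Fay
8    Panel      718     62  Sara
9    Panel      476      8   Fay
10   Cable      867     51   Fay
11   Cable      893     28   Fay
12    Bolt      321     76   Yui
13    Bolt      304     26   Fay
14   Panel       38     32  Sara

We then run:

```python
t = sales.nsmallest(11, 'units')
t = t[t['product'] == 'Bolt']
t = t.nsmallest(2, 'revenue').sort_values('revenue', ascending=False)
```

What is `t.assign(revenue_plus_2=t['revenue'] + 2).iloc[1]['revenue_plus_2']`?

306

take 11 rows with smallest units:
   product  revenue  units   rep
9    Panel      476      8   Fay
4    Cable      340     10   Yui
3     Bolt      316     12  Sara
6     Bolt      460     13  Sara
13    Bolt      304     26   Fay
11   Cable      893     28   Fay
2    Cable      149     29   Yui
14   Panel       38     32  Sara
0    Cable       88     42  Nora
7    Cable      445     42   Fay
5    Cable      894     46  Sara
filter rows where product == 'Bolt':
   product  revenue  units   rep
3     Bolt      316     12  Sara
6     Bolt      460     13  Sara
13    Bolt      304     26   Fay
take 2 rows with smallest revenue:
   product  revenue  units   rep
13    Bolt      304     26   Fay
3     Bolt      316     12  Sara
sort by revenue descending:
   product  revenue  units   rep
3     Bolt      316     12  Sara
13    Bolt      304     26   Fay
add column revenue_plus_2 = t['revenue'] + 2:
   product  revenue  units   rep  revenue_plus_2
3     Bolt      316     12  Sara             318
13    Bolt      304     26   Fay             306
So iloc[1]['revenue_plus_2'] = 306.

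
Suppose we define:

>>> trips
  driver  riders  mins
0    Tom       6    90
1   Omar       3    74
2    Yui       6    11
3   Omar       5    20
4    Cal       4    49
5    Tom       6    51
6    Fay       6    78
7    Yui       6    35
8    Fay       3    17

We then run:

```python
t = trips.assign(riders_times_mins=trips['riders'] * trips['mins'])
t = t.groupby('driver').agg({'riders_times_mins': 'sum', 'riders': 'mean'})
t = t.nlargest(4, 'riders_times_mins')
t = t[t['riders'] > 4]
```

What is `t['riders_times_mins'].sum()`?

add column riders_times_mins = trips['riders'] * trips['mins']:
  driver  riders  mins  riders_times_mins
0    Tom       6    90                540
1   Omar       3    74                222
2    Yui       6    11                 66
3   Omar       5    20                100
4    Cal       4    49                196
5    Tom       6    51                306
6    Fay       6    78                468
7    Yui       6    35                210
8    Fay       3    17                 51
group by driver: sum(riders_times_mins), mean(riders):
        riders_times_mins  riders
driver                           
Cal                   196     4.0
Fay                   519     4.5
Omar                  322     4.0
Tom                   846     6.0
Yui                   276     6.0
take 4 rows with largest riders_times_mins:
        riders_times_mins  riders
driver                           
Tom                   846     6.0
Fay                   519     4.5
Omar                  322     4.0
Yui                   276     6.0
filter rows where riders > 4:
        riders_times_mins  riders
driver                           
Tom                   846     6.0
Fay                   519     4.5
Yui                   276     6.0
Taking the sum of column 'riders_times_mins' gives 1641.

1641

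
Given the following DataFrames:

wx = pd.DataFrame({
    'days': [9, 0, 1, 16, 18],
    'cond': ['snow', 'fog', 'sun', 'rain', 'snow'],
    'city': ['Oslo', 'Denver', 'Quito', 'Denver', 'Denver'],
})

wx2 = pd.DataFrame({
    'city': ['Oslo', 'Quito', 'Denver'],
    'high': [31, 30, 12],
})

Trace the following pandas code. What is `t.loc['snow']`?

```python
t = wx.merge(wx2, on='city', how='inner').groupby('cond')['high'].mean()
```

21.5

merge on 'city' (how='inner') → 5 rows:
   days  cond    city  high
0     9  snow    Oslo    31
1     0   fog  Denver    12
2     1   sun   Quito    30
3    16  rain  Denver    12
4    18  snow  Denver    12
group by cond, mean of high:
cond
fog     12.0
rain    12.0
snow    21.5
sun     30.0
Name: high, dtype: float64
value at index 'snow' → 21.5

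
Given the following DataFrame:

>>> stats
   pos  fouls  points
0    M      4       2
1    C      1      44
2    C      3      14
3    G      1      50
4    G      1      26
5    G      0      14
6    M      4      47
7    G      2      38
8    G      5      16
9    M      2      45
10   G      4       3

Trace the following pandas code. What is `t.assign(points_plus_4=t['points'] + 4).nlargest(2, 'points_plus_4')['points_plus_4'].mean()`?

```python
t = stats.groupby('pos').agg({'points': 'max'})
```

group by pos, max of points:
     points
pos        
C        44
G        50
M        47
add column points_plus_4 = t['points'] + 4:
     points  points_plus_4
pos                       
C        44             48
G        50             54
M        47             51
take 2 rows with largest points_plus_4:
     points  points_plus_4
pos                       
G        50             54
M        47             51
mean of column 'points_plus_4' → 52.5

52.5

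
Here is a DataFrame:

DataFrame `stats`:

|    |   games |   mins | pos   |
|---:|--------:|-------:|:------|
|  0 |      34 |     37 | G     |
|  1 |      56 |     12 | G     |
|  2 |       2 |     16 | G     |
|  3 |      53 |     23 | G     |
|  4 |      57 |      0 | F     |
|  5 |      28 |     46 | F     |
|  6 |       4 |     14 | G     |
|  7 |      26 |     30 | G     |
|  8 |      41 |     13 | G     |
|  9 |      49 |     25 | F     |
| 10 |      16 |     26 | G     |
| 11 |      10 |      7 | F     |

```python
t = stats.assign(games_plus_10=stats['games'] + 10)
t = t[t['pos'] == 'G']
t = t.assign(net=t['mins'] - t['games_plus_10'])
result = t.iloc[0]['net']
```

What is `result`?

-7

add column games_plus_10 = stats['games'] + 10:
    games  mins pos  games_plus_10
0      34    37   G             44
1      56    12   G             66
2       2    16   G             12
3      53    23   G             63
4      57     0   F             67
5      28    46   F             38
6       4    14   G             14
7      26    30   G             36
8      41    13   G             51
9      49    25   F             59
10     16    26   G             26
11     10     7   F             20
filter rows where pos == 'G':
    games  mins pos  games_plus_10
0      34    37   G             44
1      56    12   G             66
2       2    16   G             12
3      53    23   G             63
6       4    14   G             14
7      26    30   G             36
8      41    13   G             51
10     16    26   G             26
add column net = t['mins'] - t['games_plus_10']:
    games  mins pos  games_plus_10  net
0      34    37   G             44   -7
1      56    12   G             66  -54
2       2    16   G             12    4
3      53    23   G             63  -40
6       4    14   G             14    0
7      26    30   G             36   -6
8      41    13   G             51  -38
10     16    26   G             26    0
Finally, value at position 0, column 'net' = -7.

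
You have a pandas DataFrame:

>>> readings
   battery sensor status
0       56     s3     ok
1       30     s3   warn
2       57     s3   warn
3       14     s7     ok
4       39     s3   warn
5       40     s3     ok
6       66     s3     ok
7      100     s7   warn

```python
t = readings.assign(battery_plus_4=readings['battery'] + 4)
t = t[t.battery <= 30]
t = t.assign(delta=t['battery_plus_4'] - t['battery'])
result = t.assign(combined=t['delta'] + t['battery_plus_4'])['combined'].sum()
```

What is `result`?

60

add column battery_plus_4 = readings['battery'] + 4:
   battery sensor status  battery_plus_4
0       56     s3     ok              60
1       30     s3   warn              34
2       57     s3   warn              61
3       14     s7     ok              18
4       39     s3   warn              43
5       40     s3     ok              44
6       66     s3     ok              70
7      100     s7   warn             104
filter rows where battery <= 30:
   battery sensor status  battery_plus_4
1       30     s3   warn              34
3       14     s7     ok              18
add column delta = t['battery_plus_4'] - t['battery']:
   battery sensor status  battery_plus_4  delta
1       30     s3   warn              34      4
3       14     s7     ok              18      4
add column combined = t['delta'] + t['battery_plus_4']:
   battery sensor status  battery_plus_4  delta  combined
1       30     s3   warn              34      4        38
3       14     s7     ok              18      4        22
Then the sum of column 'combined': 60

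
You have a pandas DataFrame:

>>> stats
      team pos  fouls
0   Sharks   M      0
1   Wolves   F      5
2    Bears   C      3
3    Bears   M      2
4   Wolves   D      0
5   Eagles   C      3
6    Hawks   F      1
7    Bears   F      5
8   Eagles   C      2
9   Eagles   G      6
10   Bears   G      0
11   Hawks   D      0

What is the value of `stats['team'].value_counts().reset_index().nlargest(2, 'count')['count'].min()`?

value_counts of team:
team
Bears     4
Eagles    3
Wolves    2
Hawks     2
Sharks    1
Name: count, dtype: int64
reset_index():
     team  count
0   Bears      4
1  Eagles      3
2  Wolves      2
3   Hawks      2
4  Sharks      1
take 2 rows with largest count:
     team  count
0   Bears      4
1  Eagles      3
Hence 3.

3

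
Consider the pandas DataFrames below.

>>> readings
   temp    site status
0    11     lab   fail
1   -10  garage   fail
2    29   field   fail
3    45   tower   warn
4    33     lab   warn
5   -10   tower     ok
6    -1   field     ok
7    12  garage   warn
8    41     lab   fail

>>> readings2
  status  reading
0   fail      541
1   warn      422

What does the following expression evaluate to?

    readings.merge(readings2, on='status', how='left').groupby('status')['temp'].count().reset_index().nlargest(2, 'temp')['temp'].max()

4

merge on 'status' (how='left') → 9 rows:
   temp    site status  reading
0    11     lab   fail    541.0
1   -10  garage   fail    541.0
2    29   field   fail    541.0
3    45   tower   warn    422.0
4    33     lab   warn    422.0
5   -10   tower     ok      NaN
6    -1   field     ok      NaN
7    12  garage   warn    422.0
8    41     lab   fail    541.0
group by status, count of temp:
status
fail    4
ok      2
warn    3
Name: temp, dtype: int64
reset_index():
  status  temp
0   fail     4
1     ok     2
2   warn     3
take 2 rows with largest temp:
  status  temp
0   fail     4
2   warn     3
Reading off the max of column 'temp', we get 4.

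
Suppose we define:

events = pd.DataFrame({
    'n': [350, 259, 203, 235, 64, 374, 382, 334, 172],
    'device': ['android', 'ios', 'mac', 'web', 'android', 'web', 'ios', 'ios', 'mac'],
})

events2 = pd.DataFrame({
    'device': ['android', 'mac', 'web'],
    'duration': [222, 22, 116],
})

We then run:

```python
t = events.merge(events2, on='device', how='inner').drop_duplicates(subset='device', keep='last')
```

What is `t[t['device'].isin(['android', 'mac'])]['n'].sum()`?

236

merge on 'device' (how='inner') → 6 rows:
     n   device  duration
0  350  android       222
1  203      mac        22
2  235      web       116
3   64  android       222
4  374      web       116
5  172      mac        22
drop duplicate device (keep=last):
     n   device  duration
3   64  android       222
4  374      web       116
5  172      mac        22
filter rows where device in ['android', 'mac']:
     n   device  duration
3   64  android       222
5  172      mac        22
So sum() = 236.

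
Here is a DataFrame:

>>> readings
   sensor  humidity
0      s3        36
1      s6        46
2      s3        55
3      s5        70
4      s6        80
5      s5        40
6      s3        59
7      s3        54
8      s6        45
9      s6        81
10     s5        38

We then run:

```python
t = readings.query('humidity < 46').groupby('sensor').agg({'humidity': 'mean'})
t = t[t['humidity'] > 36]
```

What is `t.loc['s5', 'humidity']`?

39.0

filter rows where humidity < 46:
   sensor  humidity
0      s3        36
5      s5        40
8      s6        45
10     s5        38
group by sensor, mean of humidity:
        humidity
sensor          
s3          36.0
s5          39.0
s6          45.0
filter rows where humidity > 36:
        humidity
sensor          
s5          39.0
s6          45.0
So loc['s5', 'humidity'] = 39.0.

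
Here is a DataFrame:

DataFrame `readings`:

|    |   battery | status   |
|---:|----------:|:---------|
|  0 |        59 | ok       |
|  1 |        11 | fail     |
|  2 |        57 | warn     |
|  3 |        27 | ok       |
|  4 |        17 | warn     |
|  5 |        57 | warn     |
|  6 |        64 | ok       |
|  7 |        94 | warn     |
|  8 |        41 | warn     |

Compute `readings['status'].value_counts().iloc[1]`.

value_counts of status:
status
warn    5
ok      3
fail    1
Name: count, dtype: int64
Hence 3.

3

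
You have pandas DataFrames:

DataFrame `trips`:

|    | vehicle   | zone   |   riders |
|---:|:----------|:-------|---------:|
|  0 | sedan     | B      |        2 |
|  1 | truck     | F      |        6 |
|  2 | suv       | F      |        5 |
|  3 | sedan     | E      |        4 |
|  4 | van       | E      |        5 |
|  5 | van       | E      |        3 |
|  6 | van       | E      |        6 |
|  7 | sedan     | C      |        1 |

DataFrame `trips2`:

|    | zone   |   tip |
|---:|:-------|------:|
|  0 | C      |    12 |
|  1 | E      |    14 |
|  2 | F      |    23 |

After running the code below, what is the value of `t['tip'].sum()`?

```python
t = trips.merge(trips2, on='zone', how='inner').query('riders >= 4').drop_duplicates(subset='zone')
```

37

merge on 'zone' (how='inner') → 7 rows:
  vehicle zone  riders  tip
0   truck    F       6   23
1     suv    F       5   23
2   sedan    E       4   14
3     van    E       5   14
4     van    E       3   14
5     van    E       6   14
6   sedan    C       1   12
filter rows where riders >= 4:
  vehicle zone  riders  tip
0   truck    F       6   23
1     suv    F       5   23
2   sedan    E       4   14
3     van    E       5   14
5     van    E       6   14
drop duplicate zone (keep=first):
  vehicle zone  riders  tip
0   truck    F       6   23
2   sedan    E       4   14
Hence 37.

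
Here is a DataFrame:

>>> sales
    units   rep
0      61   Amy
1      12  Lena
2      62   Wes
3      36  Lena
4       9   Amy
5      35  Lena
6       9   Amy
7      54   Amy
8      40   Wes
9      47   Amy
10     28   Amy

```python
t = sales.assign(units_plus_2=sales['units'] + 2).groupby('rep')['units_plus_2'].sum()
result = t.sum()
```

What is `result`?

add column units_plus_2 = sales['units'] + 2:
    units   rep  units_plus_2
0      61   Amy            63
1      12  Lena            14
2      62   Wes            64
3      36  Lena            38
4       9   Amy            11
5      35  Lena            37
6       9   Amy            11
7      54   Amy            56
8      40   Wes            42
9      47   Amy            49
10     28   Amy            30
group by rep, sum of units_plus_2:
rep
Amy     220
Lena     89
Wes     106
Name: units_plus_2, dtype: int64
Then the sum of the resulting series: 415

415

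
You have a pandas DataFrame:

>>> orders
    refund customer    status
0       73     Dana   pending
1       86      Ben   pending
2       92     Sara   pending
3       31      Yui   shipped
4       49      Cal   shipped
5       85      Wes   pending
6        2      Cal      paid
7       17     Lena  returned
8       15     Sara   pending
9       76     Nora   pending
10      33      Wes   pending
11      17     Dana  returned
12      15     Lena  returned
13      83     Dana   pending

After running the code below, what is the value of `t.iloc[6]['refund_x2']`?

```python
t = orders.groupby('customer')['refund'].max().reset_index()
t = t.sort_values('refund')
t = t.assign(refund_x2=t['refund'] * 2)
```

172

group by customer, max of refund:
customer
Ben     86
Cal     49
Dana    83
Lena    17
Nora    76
Sara    92
Wes     85
Yui     31
Name: refund, dtype: int64
reset_index():
  customer  refund
0      Ben      86
1      Cal      49
2     Dana      83
3     Lena      17
4     Nora      76
5     Sara      92
6      Wes      85
7      Yui      31
sort by refund:
  customer  refund
3     Lena      17
7      Yui      31
1      Cal      49
4     Nora      76
2     Dana      83
6      Wes      85
0      Ben      86
5     Sara      92
add column refund_x2 = t['refund'] * 2:
  customer  refund  refund_x2
3     Lena      17         34
7      Yui      31         62
1      Cal      49         98
4     Nora      76        152
2     Dana      83        166
6      Wes      85        170
0      Ben      86        172
5     Sara      92        184
Reading off the value at position 6, column 'refund_x2', we get 172.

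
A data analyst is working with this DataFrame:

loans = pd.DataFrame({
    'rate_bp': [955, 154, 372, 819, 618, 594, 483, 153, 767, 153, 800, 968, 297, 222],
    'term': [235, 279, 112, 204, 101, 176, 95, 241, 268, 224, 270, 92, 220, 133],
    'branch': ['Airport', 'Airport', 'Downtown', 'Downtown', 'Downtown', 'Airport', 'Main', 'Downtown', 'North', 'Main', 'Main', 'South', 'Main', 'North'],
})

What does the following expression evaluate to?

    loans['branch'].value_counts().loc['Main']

value_counts of branch:
branch
Downtown    4
Main        4
Airport     3
North       2
South       1
Name: count, dtype: int64
Then the value at index 'Main': 4

4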